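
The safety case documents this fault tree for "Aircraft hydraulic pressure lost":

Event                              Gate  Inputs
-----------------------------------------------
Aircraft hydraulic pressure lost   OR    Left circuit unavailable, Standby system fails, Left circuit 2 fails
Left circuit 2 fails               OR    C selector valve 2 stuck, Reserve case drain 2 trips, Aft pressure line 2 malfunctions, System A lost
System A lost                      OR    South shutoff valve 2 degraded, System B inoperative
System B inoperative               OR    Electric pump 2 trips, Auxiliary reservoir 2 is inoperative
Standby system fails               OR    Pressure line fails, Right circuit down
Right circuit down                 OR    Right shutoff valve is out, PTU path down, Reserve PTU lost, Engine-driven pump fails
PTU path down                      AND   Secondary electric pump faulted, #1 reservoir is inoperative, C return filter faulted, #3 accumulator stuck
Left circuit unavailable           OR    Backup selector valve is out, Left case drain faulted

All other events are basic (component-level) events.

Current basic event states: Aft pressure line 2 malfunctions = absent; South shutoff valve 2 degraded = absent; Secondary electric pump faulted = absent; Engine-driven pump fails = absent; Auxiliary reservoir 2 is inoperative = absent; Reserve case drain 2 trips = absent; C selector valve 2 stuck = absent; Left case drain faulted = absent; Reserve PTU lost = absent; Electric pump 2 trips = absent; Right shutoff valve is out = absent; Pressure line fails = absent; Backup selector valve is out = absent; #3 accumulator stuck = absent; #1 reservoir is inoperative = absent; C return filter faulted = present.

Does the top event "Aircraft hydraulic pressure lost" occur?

Left circuit unavailable [OR]: Backup selector valve is out=not, Left case drain faulted=not → no input occurs → does not occur.
PTU path down [AND]: Secondary electric pump faulted=not, #1 reservoir is inoperative=not, C return filter faulted=occurs, #3 accumulator stuck=not → not all inputs occur → does not occur.
Right circuit down [OR]: Right shutoff valve is out=not, PTU path down=not, Reserve PTU lost=not, Engine-driven pump fails=not → no input occurs → does not occur.
Standby system fails [OR]: Pressure line fails=not, Right circuit down=not → no input occurs → does not occur.
System B inoperative [OR]: Electric pump 2 trips=not, Auxiliary reservoir 2 is inoperative=not → no input occurs → does not occur.
System A lost [OR]: South shutoff valve 2 degraded=not, System B inoperative=not → no input occurs → does not occur.
Left circuit 2 fails [OR]: C selector valve 2 stuck=not, Reserve case drain 2 trips=not, Aft pressure line 2 malfunctions=not, System A lost=not → no input occurs → does not occur.
Aircraft hydraulic pressure lost [OR]: Left circuit unavailable=not, Standby system fails=not, Left circuit 2 fails=not → no input occurs → does not occur.

No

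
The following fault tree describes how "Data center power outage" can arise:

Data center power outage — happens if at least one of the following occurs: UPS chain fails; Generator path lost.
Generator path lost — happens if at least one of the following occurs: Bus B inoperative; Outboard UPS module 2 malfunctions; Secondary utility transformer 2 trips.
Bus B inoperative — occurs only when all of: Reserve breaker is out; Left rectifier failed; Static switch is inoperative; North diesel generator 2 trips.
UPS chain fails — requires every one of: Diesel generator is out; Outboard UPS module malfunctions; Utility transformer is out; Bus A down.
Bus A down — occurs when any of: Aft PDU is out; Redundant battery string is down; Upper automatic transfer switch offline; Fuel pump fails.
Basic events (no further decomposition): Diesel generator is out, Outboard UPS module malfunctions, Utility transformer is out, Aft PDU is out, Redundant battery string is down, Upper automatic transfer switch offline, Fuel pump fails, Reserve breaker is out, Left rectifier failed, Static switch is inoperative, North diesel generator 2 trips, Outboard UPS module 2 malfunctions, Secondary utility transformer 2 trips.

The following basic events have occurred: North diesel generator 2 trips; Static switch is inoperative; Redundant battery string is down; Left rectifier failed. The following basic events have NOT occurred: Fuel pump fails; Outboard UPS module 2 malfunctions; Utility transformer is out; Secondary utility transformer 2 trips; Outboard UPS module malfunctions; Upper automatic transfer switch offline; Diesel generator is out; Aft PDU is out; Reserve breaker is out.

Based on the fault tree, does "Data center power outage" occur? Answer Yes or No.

No

Bus A down [OR]: Aft PDU is out=not, Redundant battery string is down=occurs, Upper automatic transfer switch offline=not, Fuel pump fails=not → at least one input occurs → occurs.
UPS chain fails [AND]: Diesel generator is out=not, Outboard UPS module malfunctions=not, Utility transformer is out=not, Bus A down=occurs → not all inputs occur → does not occur.
Bus B inoperative [AND]: Reserve breaker is out=not, Left rectifier failed=occurs, Static switch is inoperative=occurs, North diesel generator 2 trips=occurs → not all inputs occur → does not occur.
Generator path lost [OR]: Bus B inoperative=not, Outboard UPS module 2 malfunctions=not, Secondary utility transformer 2 trips=not → no input occurs → does not occur.
Data center power outage [OR]: UPS chain fails=not, Generator path lost=not → no input occurs → does not occur.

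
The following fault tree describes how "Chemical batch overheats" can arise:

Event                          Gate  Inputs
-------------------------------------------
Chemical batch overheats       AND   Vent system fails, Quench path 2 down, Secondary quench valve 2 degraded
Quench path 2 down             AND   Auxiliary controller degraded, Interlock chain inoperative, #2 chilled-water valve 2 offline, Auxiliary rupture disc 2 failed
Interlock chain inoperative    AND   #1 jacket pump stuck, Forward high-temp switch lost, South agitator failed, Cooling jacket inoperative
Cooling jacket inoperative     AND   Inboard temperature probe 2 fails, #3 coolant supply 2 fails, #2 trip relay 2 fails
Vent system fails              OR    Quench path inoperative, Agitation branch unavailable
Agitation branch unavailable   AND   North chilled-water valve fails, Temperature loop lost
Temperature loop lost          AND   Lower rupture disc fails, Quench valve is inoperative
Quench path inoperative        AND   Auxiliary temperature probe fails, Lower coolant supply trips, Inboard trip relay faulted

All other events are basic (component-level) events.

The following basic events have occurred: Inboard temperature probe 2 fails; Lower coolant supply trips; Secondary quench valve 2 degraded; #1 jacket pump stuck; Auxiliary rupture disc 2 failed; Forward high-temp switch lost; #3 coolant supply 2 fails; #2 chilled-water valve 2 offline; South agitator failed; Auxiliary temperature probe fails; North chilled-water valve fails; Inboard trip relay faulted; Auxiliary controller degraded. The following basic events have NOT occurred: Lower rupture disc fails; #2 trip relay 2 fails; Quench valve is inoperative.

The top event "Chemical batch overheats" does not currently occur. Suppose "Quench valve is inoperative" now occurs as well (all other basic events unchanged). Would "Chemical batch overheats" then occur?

No

Counterfactual: set "Quench valve is inoperative" to occurred.
Quench path inoperative [AND]: Auxiliary temperature probe fails=occurs, Lower coolant supply trips=occurs, Inboard trip relay faulted=occurs → all inputs occur → occurs.
Temperature loop lost [AND]: Lower rupture disc fails=not, Quench valve is inoperative=occurs → not all inputs occur → does not occur.
Agitation branch unavailable [AND]: North chilled-water valve fails=occurs, Temperature loop lost=not → not all inputs occur → does not occur.
Vent system fails [OR]: Quench path inoperative=occurs, Agitation branch unavailable=not → at least one input occurs → occurs.
Cooling jacket inoperative [AND]: Inboard temperature probe 2 fails=occurs, #3 coolant supply 2 fails=occurs, #2 trip relay 2 fails=not → not all inputs occur → does not occur.
Interlock chain inoperative [AND]: #1 jacket pump stuck=occurs, Forward high-temp switch lost=occurs, South agitator failed=occurs, Cooling jacket inoperative=not → not all inputs occur → does not occur.
Quench path 2 down [AND]: Auxiliary controller degraded=occurs, Interlock chain inoperative=not, #2 chilled-water valve 2 offline=occurs, Auxiliary rupture disc 2 failed=occurs → not all inputs occur → does not occur.
Chemical batch overheats [AND]: Vent system fails=occurs, Quench path 2 down=not, Secondary quench valve 2 degraded=occurs → not all inputs occur → does not occur.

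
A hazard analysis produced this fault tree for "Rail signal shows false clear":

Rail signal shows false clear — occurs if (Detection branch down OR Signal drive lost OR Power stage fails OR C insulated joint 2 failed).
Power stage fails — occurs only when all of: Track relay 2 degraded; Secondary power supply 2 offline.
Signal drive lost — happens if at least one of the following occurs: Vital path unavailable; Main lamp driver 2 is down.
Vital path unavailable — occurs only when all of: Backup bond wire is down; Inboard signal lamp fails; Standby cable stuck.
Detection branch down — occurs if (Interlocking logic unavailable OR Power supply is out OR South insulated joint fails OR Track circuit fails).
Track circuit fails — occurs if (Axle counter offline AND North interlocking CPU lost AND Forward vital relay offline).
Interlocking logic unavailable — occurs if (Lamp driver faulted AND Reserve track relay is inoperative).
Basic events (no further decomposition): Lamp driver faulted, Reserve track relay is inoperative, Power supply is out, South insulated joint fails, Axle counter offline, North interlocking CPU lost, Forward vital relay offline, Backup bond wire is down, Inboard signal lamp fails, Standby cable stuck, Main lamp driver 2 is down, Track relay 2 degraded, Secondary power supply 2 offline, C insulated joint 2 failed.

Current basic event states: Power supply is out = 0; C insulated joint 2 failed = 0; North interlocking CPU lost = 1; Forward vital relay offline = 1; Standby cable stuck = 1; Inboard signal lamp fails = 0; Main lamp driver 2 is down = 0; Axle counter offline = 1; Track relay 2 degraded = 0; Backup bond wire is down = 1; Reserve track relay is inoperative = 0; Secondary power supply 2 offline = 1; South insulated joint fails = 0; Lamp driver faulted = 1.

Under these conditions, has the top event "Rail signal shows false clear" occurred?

Interlocking logic unavailable [AND]: Lamp driver faulted=occurs, Reserve track relay is inoperative=not → not all inputs occur → does not occur.
Track circuit fails [AND]: Axle counter offline=occurs, North interlocking CPU lost=occurs, Forward vital relay offline=occurs → all inputs occur → occurs.
Detection branch down [OR]: Interlocking logic unavailable=not, Power supply is out=not, South insulated joint fails=not, Track circuit fails=occurs → at least one input occurs → occurs.
Vital path unavailable [AND]: Backup bond wire is down=occurs, Inboard signal lamp fails=not, Standby cable stuck=occurs → not all inputs occur → does not occur.
Signal drive lost [OR]: Vital path unavailable=not, Main lamp driver 2 is down=not → no input occurs → does not occur.
Power stage fails [AND]: Track relay 2 degraded=not, Secondary power supply 2 offline=occurs → not all inputs occur → does not occur.
Rail signal shows false clear [OR]: Detection branch down=occurs, Signal drive lost=not, Power stage fails=not, C insulated joint 2 failed=not → at least one input occurs → occurs.

Yes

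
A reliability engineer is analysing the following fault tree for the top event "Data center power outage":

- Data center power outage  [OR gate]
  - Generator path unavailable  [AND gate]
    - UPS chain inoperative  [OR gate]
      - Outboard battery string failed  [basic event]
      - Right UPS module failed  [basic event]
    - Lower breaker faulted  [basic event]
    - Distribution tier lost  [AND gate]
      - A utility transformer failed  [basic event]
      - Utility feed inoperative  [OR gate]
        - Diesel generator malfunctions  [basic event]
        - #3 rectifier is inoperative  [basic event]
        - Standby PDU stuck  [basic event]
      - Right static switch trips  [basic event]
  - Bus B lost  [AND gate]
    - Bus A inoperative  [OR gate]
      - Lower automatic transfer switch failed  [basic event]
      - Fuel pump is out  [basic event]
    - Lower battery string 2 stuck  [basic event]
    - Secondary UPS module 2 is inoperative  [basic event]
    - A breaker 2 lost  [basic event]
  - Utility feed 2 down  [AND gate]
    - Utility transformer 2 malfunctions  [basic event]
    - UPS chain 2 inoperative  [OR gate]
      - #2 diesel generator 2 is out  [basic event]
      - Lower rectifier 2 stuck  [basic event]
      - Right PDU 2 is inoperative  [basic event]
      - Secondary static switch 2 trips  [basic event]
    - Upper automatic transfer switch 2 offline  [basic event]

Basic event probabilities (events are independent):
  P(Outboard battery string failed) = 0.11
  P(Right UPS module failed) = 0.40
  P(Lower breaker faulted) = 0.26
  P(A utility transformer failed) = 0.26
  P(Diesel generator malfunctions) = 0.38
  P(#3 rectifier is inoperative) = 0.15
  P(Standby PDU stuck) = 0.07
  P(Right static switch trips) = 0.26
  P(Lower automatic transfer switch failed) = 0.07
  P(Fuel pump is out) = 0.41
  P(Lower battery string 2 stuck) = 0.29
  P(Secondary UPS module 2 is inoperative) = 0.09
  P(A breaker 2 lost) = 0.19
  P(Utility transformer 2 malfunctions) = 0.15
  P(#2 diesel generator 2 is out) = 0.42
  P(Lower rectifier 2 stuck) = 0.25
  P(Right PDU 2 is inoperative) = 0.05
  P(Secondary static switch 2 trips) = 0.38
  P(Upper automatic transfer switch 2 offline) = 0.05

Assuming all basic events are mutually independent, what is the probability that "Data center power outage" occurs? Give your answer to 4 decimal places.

0.0119

P(UPS chain inoperative) [OR] = 1 − (1−0.11) × (1−0.40) = 0.466000
P(Utility feed inoperative) [OR] = 1 − (1−0.38) × (1−0.15) × (1−0.07) = 0.509890
P(Distribution tier lost) [AND] = 0.26 × 0.509890 × 0.26 = 0.034469
P(Generator path unavailable) [AND] = 0.466000 × 0.26 × 0.034469 = 0.004176
P(Bus A inoperative) [OR] = 1 − (1−0.07) × (1−0.41) = 0.451300
P(Bus B lost) [AND] = 0.451300 × 0.29 × 0.09 × 0.19 = 0.002238
P(UPS chain 2 inoperative) [OR] = 1 − (1−0.42) × (1−0.25) × (1−0.05) × (1−0.38) = 0.743785
P(Utility feed 2 down) [AND] = 0.15 × 0.743785 × 0.05 = 0.005578
P(Data center power outage) [OR] = 1 − (1−0.004176) × (1−0.002238) × (1−0.005578) = 0.011947
Rounded to 4 decimal places: P(Data center power outage) ≈ 0.0119.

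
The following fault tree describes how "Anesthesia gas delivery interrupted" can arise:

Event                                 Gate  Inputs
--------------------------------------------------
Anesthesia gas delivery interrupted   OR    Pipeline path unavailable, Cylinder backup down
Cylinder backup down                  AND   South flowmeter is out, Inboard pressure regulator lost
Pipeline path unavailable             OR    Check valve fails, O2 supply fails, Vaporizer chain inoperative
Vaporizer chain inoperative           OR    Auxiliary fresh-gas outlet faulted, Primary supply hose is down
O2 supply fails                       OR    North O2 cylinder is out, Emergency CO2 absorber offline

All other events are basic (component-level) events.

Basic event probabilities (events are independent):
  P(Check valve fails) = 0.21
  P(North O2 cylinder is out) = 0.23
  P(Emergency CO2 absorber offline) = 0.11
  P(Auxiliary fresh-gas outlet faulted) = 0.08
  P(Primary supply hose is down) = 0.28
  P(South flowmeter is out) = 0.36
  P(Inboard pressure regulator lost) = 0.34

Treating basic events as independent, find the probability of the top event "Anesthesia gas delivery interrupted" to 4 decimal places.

P(O2 supply fails) [OR] = 1 − (1−0.23) × (1−0.11) = 0.314700
P(Vaporizer chain inoperative) [OR] = 1 − (1−0.08) × (1−0.28) = 0.337600
P(Pipeline path unavailable) [OR] = 1 − (1−0.21) × (1−0.314700) × (1−0.337600) = 0.641385
P(Cylinder backup down) [AND] = 0.36 × 0.34 = 0.122400
P(Anesthesia gas delivery interrupted) [OR] = 1 − (1−0.641385) × (1−0.122400) = 0.685279
Rounded to 4 decimal places: P(Anesthesia gas delivery interrupted) ≈ 0.6853.

0.6853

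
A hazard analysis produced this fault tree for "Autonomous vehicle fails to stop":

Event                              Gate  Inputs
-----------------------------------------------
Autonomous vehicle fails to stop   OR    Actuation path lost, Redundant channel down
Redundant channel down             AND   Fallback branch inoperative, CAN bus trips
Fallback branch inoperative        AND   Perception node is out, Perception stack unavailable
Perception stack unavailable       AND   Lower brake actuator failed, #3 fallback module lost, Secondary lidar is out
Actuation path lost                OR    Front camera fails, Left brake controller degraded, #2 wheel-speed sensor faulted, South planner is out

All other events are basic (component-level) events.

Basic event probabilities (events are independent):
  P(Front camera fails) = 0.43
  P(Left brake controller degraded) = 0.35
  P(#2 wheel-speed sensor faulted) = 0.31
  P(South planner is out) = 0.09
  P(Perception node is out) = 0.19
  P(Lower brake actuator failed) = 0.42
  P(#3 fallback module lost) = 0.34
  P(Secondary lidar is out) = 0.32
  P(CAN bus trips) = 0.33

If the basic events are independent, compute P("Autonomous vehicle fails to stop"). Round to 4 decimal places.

P(Actuation path lost) [OR] = 1 − (1−0.43) × (1−0.35) × (1−0.31) × (1−0.09) = 0.767363
P(Perception stack unavailable) [AND] = 0.42 × 0.34 × 0.32 = 0.045696
P(Fallback branch inoperative) [AND] = 0.19 × 0.045696 = 0.008682
P(Redundant channel down) [AND] = 0.008682 × 0.33 = 0.002865
P(Autonomous vehicle fails to stop) [OR] = 1 − (1−0.767363) × (1−0.002865) = 0.768030
Rounded to 4 decimal places: P(Autonomous vehicle fails to stop) ≈ 0.7680.

0.7680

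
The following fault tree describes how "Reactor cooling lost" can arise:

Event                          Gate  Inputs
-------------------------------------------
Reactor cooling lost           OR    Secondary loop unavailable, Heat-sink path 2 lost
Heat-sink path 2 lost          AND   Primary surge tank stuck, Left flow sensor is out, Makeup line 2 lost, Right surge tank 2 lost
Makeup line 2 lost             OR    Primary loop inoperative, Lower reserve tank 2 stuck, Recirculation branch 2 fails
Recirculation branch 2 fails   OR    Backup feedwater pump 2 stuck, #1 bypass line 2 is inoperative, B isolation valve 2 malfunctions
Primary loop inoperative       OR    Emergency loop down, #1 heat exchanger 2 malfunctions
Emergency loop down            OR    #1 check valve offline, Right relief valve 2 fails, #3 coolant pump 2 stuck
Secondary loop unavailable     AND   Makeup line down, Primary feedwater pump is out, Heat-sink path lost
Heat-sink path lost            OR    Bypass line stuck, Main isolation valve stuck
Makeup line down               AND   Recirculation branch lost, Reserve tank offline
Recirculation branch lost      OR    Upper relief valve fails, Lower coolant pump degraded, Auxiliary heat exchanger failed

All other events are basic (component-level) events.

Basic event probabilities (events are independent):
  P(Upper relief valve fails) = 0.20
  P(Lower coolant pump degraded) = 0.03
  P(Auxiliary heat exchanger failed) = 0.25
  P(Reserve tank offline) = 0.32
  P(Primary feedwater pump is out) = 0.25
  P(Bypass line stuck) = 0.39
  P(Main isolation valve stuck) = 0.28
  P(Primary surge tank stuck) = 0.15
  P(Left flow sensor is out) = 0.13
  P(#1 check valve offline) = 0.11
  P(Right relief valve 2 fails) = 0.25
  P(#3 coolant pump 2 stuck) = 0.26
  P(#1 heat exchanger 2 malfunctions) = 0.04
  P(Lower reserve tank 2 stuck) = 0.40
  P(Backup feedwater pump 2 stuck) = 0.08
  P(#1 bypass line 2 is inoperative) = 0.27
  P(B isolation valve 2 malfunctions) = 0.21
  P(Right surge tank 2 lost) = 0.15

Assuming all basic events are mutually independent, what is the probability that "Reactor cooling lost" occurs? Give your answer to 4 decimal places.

P(Recirculation branch lost) [OR] = 1 − (1−0.20) × (1−0.03) × (1−0.25) = 0.418000
P(Makeup line down) [AND] = 0.418000 × 0.32 = 0.133760
P(Heat-sink path lost) [OR] = 1 − (1−0.39) × (1−0.28) = 0.560800
P(Secondary loop unavailable) [AND] = 0.133760 × 0.25 × 0.560800 = 0.018753
P(Emergency loop down) [OR] = 1 − (1−0.11) × (1−0.25) × (1−0.26) = 0.506050
P(Primary loop inoperative) [OR] = 1 − (1−0.506050) × (1−0.04) = 0.525808
P(Recirculation branch 2 fails) [OR] = 1 − (1−0.08) × (1−0.27) × (1−0.21) = 0.469436
P(Makeup line 2 lost) [OR] = 1 − (1−0.525808) × (1−0.40) × (1−0.469436) = 0.849046
P(Heat-sink path 2 lost) [AND] = 0.15 × 0.13 × 0.849046 × 0.15 = 0.002483
P(Reactor cooling lost) [OR] = 1 − (1−0.018753) × (1−0.002483) = 0.021189
Rounded to 4 decimal places: P(Reactor cooling lost) ≈ 0.0212.

0.0212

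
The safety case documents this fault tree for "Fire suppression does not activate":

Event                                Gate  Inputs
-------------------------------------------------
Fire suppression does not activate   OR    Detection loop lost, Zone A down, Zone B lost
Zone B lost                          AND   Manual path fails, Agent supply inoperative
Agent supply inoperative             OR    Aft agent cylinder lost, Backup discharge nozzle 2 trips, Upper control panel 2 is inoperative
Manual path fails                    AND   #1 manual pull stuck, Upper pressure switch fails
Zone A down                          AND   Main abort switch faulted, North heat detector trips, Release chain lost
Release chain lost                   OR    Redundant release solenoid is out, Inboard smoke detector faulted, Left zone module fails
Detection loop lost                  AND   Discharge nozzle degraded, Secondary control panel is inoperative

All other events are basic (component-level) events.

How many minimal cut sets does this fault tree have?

Detection loop lost [AND]: one cut set from each child combined → 1 × 1 = 1 cut set(s).
Release chain lost [OR]: union of children's cut sets → 3 cut set(s).
Zone A down [AND]: one cut set from each child combined → 1 × 1 × 3 = 3 cut set(s).
Manual path fails [AND]: one cut set from each child combined → 1 × 1 = 1 cut set(s).
Agent supply inoperative [OR]: union of children's cut sets → 3 cut set(s).
Zone B lost [AND]: one cut set from each child combined → 1 × 3 = 3 cut set(s).
Fire suppression does not activate [OR]: union of children's cut sets → 7 cut set(s).
Minimal cut sets: {Discharge nozzle degraded, Secondary control panel is inoperative}; {Main abort switch faulted, North heat detector trips, Redundant release solenoid is out}; {Inboard smoke detector faulted, Main abort switch faulted, North heat detector trips}; {Left zone module fails, Main abort switch faulted, North heat detector trips}; {#1 manual pull stuck, Aft agent cylinder lost, Upper pressure switch fails}; {#1 manual pull stuck, Backup discharge nozzle 2 trips, Upper pressure switch fails}; {#1 manual pull stuck, Upper control panel 2 is inoperative, Upper pressure switch fails}.

7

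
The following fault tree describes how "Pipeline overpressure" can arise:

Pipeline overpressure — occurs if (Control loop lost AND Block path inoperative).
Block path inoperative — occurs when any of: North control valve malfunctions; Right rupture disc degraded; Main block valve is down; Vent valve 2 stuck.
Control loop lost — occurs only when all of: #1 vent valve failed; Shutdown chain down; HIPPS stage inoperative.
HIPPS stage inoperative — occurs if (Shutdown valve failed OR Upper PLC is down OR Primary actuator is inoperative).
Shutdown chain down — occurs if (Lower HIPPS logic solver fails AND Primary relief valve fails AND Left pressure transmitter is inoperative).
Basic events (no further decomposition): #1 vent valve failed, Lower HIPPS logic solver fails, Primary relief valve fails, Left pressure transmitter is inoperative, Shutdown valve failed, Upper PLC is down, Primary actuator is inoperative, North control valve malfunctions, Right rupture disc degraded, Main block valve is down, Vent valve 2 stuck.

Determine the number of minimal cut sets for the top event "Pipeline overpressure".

Shutdown chain down [AND]: one cut set from each child combined → 1 × 1 × 1 = 1 cut set(s).
HIPPS stage inoperative [OR]: union of children's cut sets → 3 cut set(s).
Control loop lost [AND]: one cut set from each child combined → 1 × 1 × 3 = 3 cut set(s).
Block path inoperative [OR]: union of children's cut sets → 4 cut set(s).
Pipeline overpressure [AND]: one cut set from each child combined → 3 × 4 = 12 cut set(s).

12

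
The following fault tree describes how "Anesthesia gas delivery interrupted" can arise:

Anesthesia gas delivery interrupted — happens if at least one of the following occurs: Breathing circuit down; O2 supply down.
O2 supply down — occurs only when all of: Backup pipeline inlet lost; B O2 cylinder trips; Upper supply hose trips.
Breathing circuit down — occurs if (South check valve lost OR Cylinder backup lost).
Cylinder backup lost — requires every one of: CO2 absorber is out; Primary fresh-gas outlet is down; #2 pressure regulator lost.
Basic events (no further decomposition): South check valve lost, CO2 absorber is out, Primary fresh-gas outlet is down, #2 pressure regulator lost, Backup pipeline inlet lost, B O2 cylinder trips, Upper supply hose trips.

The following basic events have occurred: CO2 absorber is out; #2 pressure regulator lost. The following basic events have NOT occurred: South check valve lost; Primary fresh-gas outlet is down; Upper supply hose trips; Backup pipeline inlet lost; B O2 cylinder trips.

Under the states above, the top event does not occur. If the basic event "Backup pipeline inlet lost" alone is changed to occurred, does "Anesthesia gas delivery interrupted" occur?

Counterfactual: set "Backup pipeline inlet lost" to occurred.
Cylinder backup lost [AND]: CO2 absorber is out=occurs, Primary fresh-gas outlet is down=not, #2 pressure regulator lost=occurs → not all inputs occur → does not occur.
Breathing circuit down [OR]: South check valve lost=not, Cylinder backup lost=not → no input occurs → does not occur.
O2 supply down [AND]: Backup pipeline inlet lost=occurs, B O2 cylinder trips=not, Upper supply hose trips=not → not all inputs occur → does not occur.
Anesthesia gas delivery interrupted [OR]: Breathing circuit down=not, O2 supply down=not → no input occurs → does not occur.

No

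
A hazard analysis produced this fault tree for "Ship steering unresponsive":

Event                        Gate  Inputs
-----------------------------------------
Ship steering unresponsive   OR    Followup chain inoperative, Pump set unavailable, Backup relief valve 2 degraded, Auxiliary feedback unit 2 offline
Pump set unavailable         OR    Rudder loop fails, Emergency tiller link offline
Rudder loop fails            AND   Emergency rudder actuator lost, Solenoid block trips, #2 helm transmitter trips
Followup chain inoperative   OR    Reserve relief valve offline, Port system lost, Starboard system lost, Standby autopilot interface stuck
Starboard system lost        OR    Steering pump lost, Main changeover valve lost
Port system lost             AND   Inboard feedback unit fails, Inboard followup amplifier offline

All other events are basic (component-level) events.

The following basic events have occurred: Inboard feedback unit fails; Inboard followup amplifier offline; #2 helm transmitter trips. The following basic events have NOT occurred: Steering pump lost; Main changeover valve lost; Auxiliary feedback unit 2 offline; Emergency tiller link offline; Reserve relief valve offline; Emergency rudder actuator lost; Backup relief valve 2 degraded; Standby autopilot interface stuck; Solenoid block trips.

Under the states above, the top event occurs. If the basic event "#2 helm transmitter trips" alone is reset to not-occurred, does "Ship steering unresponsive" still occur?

Counterfactual: set "#2 helm transmitter trips" to not occurred.
Port system lost [AND]: Inboard feedback unit fails=occurs, Inboard followup amplifier offline=occurs → all inputs occur → occurs.
Starboard system lost [OR]: Steering pump lost=not, Main changeover valve lost=not → no input occurs → does not occur.
Followup chain inoperative [OR]: Reserve relief valve offline=not, Port system lost=occurs, Starboard system lost=not, Standby autopilot interface stuck=not → at least one input occurs → occurs.
Rudder loop fails [AND]: Emergency rudder actuator lost=not, Solenoid block trips=not, #2 helm transmitter trips=not → not all inputs occur → does not occur.
Pump set unavailable [OR]: Rudder loop fails=not, Emergency tiller link offline=not → no input occurs → does not occur.
Ship steering unresponsive [OR]: Followup chain inoperative=occurs, Pump set unavailable=not, Backup relief valve 2 degraded=not, Auxiliary feedback unit 2 offline=not → at least one input occurs → occurs.

Yes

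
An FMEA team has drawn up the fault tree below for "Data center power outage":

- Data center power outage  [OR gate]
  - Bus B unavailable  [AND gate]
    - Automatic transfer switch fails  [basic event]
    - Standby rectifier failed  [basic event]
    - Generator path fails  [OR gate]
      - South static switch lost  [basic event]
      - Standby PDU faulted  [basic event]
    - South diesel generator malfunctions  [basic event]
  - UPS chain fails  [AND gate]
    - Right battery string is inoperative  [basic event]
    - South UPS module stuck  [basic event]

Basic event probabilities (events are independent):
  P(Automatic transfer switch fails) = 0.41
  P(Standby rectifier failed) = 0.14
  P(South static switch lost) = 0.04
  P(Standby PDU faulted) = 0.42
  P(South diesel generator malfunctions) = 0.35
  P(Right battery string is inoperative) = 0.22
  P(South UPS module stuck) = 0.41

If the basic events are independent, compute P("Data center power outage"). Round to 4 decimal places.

0.0983

P(Generator path fails) [OR] = 1 − (1−0.04) × (1−0.42) = 0.443200
P(Bus B unavailable) [AND] = 0.41 × 0.14 × 0.443200 × 0.35 = 0.008904
P(UPS chain fails) [AND] = 0.22 × 0.41 = 0.090200
P(Data center power outage) [OR] = 1 − (1−0.008904) × (1−0.090200) = 0.098301
Rounded to 4 decimal places: P(Data center power outage) ≈ 0.0983.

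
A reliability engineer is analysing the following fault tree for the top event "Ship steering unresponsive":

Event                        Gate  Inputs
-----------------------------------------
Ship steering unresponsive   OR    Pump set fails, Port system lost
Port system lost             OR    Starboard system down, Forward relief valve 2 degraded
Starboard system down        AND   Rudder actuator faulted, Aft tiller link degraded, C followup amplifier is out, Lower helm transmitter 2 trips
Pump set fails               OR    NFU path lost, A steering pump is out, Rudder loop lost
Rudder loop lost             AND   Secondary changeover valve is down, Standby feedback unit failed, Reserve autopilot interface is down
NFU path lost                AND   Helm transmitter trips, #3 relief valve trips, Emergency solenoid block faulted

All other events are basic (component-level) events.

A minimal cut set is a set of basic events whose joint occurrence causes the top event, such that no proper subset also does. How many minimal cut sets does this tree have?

NFU path lost [AND]: one cut set from each child combined → 1 × 1 × 1 = 1 cut set(s).
Rudder loop lost [AND]: one cut set from each child combined → 1 × 1 × 1 = 1 cut set(s).
Pump set fails [OR]: union of children's cut sets → 3 cut set(s).
Starboard system down [AND]: one cut set from each child combined → 1 × 1 × 1 × 1 = 1 cut set(s).
Port system lost [OR]: union of children's cut sets → 2 cut set(s).
Ship steering unresponsive [OR]: union of children's cut sets → 5 cut set(s).
Minimal cut sets: {#3 relief valve trips, Emergency solenoid block faulted, Helm transmitter trips}; {A steering pump is out}; {Reserve autopilot interface is down, Secondary changeover valve is down, Standby feedback unit failed}; {Aft tiller link degraded, C followup amplifier is out, Lower helm transmitter 2 trips, Rudder actuator faulted}; {Forward relief valve 2 degraded}.

5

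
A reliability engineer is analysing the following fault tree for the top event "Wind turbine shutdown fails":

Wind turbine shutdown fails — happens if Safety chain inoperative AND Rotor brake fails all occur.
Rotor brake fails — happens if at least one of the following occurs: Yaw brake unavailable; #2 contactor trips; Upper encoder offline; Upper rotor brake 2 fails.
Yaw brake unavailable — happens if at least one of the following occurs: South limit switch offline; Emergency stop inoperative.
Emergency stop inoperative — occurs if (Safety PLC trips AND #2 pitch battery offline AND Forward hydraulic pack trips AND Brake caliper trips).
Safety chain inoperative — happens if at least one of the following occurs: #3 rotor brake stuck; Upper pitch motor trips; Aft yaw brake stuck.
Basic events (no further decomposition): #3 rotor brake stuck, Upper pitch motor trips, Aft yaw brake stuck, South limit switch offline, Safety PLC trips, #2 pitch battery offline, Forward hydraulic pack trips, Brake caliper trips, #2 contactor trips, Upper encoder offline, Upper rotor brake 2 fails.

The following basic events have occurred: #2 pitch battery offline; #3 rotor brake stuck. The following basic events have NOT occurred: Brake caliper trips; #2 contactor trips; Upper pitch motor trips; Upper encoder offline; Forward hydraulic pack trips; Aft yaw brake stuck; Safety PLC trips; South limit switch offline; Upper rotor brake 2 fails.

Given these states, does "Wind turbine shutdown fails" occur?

No

Safety chain inoperative [OR]: #3 rotor brake stuck=occurs, Upper pitch motor trips=not, Aft yaw brake stuck=not → at least one input occurs → occurs.
Emergency stop inoperative [AND]: Safety PLC trips=not, #2 pitch battery offline=occurs, Forward hydraulic pack trips=not, Brake caliper trips=not → not all inputs occur → does not occur.
Yaw brake unavailable [OR]: South limit switch offline=not, Emergency stop inoperative=not → no input occurs → does not occur.
Rotor brake fails [OR]: Yaw brake unavailable=not, #2 contactor trips=not, Upper encoder offline=not, Upper rotor brake 2 fails=not → no input occurs → does not occur.
Wind turbine shutdown fails [AND]: Safety chain inoperative=occurs, Rotor brake fails=not → not all inputs occur → does not occur.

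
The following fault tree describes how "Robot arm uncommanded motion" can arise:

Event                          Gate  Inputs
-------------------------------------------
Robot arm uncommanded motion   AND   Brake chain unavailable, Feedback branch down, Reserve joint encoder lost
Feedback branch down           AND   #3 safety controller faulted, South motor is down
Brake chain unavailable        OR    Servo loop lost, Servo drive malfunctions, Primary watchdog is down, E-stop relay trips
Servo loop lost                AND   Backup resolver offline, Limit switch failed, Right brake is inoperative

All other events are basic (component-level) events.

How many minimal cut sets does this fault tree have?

Servo loop lost [AND]: one cut set from each child combined → 1 × 1 × 1 = 1 cut set(s).
Brake chain unavailable [OR]: union of children's cut sets → 4 cut set(s).
Feedback branch down [AND]: one cut set from each child combined → 1 × 1 = 1 cut set(s).
Robot arm uncommanded motion [AND]: one cut set from each child combined → 4 × 1 × 1 = 4 cut set(s).
Minimal cut sets: {#3 safety controller faulted, Backup resolver offline, Limit switch failed, Reserve joint encoder lost, Right brake is inoperative, South motor is down}; {#3 safety controller faulted, Reserve joint encoder lost, Servo drive malfunctions, South motor is down}; {#3 safety controller faulted, Primary watchdog is down, Reserve joint encoder lost, South motor is down}; {#3 safety controller faulted, E-stop relay trips, Reserve joint encoder lost, South motor is down}.

4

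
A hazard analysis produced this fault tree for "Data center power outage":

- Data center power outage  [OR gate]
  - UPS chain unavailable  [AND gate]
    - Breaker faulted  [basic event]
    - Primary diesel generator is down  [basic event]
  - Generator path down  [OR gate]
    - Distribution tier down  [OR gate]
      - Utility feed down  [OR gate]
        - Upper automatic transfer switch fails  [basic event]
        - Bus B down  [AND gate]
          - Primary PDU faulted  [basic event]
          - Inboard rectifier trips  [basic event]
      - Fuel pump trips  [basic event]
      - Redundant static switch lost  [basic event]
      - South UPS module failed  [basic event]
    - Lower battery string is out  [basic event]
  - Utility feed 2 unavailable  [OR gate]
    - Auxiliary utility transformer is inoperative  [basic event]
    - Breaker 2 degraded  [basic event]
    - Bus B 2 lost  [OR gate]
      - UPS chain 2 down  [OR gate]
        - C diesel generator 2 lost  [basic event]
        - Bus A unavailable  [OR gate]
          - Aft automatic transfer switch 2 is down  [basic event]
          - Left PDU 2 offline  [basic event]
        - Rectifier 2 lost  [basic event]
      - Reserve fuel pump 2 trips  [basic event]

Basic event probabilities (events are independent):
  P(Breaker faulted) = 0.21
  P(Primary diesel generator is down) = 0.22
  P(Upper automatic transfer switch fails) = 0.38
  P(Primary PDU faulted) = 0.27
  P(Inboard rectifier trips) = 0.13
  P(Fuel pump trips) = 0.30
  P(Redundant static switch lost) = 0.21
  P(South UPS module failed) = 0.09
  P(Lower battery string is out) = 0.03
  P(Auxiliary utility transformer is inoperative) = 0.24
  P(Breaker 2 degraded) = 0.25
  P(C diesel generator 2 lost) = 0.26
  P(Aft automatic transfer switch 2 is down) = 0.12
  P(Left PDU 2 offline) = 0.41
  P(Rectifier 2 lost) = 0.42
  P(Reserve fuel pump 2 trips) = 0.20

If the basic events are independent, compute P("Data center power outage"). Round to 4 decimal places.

0.9717

P(UPS chain unavailable) [AND] = 0.21 × 0.22 = 0.046200
P(Bus B down) [AND] = 0.27 × 0.13 = 0.035100
P(Utility feed down) [OR] = 1 − (1−0.38) × (1−0.035100) = 0.401762
P(Distribution tier down) [OR] = 1 − (1−0.401762) × (1−0.30) × (1−0.21) × (1−0.09) = 0.698949
P(Generator path down) [OR] = 1 − (1−0.698949) × (1−0.03) = 0.707981
P(Bus A unavailable) [OR] = 1 − (1−0.12) × (1−0.41) = 0.480800
P(UPS chain 2 down) [OR] = 1 − (1−0.26) × (1−0.480800) × (1−0.42) = 0.777159
P(Bus B 2 lost) [OR] = 1 − (1−0.777159) × (1−0.20) = 0.821727
P(Utility feed 2 unavailable) [OR] = 1 − (1−0.24) × (1−0.25) × (1−0.821727) = 0.898384
P(Data center power outage) [OR] = 1 − (1−0.046200) × (1−0.707981) × (1−0.898384) = 0.971697
Rounded to 4 decimal places: P(Data center power outage) ≈ 0.9717.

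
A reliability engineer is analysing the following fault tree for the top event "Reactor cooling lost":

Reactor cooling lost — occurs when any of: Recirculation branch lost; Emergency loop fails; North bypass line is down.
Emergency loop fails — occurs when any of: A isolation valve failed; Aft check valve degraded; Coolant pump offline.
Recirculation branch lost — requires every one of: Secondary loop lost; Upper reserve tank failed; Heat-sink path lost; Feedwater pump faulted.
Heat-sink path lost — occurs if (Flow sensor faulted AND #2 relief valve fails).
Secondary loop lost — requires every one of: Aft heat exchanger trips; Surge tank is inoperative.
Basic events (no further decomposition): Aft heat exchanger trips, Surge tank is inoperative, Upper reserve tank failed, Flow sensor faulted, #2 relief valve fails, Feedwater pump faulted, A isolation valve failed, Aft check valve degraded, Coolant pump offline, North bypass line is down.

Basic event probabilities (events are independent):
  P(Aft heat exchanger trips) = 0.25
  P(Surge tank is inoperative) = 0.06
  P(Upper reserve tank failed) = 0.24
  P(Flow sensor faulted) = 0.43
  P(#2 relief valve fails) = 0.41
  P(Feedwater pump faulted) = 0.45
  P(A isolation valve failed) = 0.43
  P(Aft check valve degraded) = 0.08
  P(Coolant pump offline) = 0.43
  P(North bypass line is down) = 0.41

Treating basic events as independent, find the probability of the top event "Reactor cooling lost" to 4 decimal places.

0.8237

P(Secondary loop lost) [AND] = 0.25 × 0.06 = 0.015000
P(Heat-sink path lost) [AND] = 0.43 × 0.41 = 0.176300
P(Recirculation branch lost) [AND] = 0.015000 × 0.24 × 0.176300 × 0.45 = 0.000286
P(Emergency loop fails) [OR] = 1 − (1−0.43) × (1−0.08) × (1−0.43) = 0.701092
P(Reactor cooling lost) [OR] = 1 − (1−0.000286) × (1−0.701092) × (1−0.41) = 0.823695
Rounded to 4 decimal places: P(Reactor cooling lost) ≈ 0.8237.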